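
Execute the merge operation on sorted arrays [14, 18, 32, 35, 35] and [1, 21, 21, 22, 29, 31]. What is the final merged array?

Merging process:

Compare 14 vs 1: take 1 from right. Merged: [1]
Compare 14 vs 21: take 14 from left. Merged: [1, 14]
Compare 18 vs 21: take 18 from left. Merged: [1, 14, 18]
Compare 32 vs 21: take 21 from right. Merged: [1, 14, 18, 21]
Compare 32 vs 21: take 21 from right. Merged: [1, 14, 18, 21, 21]
Compare 32 vs 22: take 22 from right. Merged: [1, 14, 18, 21, 21, 22]
Compare 32 vs 29: take 29 from right. Merged: [1, 14, 18, 21, 21, 22, 29]
Compare 32 vs 31: take 31 from right. Merged: [1, 14, 18, 21, 21, 22, 29, 31]
Append remaining from left: [32, 35, 35]. Merged: [1, 14, 18, 21, 21, 22, 29, 31, 32, 35, 35]

Final merged array: [1, 14, 18, 21, 21, 22, 29, 31, 32, 35, 35]
Total comparisons: 8

The merged array is [1, 14, 18, 21, 21, 22, 29, 31, 32, 35, 35], requiring 8 comparisons. The merge step runs in O(n) time where n is the total number of elements.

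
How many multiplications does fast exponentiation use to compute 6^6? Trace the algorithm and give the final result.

Computing 6^6 by squaring (build up from 6^1; each line after the first costs one multiplication):

6^1 = 6
6^2 = (6^1)^2 = 6^2 = 36
6^3 = 6 * 6^2 = 6 * 36 = 216
6^6 = (6^3)^2 = 216^2 = 46656

Result: 46656
Multiplications needed: 3 (3 lines after 6^1)

6^6 = 46656. Using exponentiation by squaring, this requires 3 multiplications. The key idea: if the exponent is even, square the half-power; if odd, multiply by the base once.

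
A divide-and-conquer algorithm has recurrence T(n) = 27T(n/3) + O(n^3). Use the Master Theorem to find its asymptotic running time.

Master Theorem for T(n) = 27T(n/3) + O(n^3):

a = 27, b = 3, c = 3
log_b(a) = log_3(27) = 3.0000

Case 2: c = 3 = log_3(27) = 3.0000
T(n) = O(n^3 log n) = O(n^3 log n)

For T(n) = 27T(n/3) + O(n^3): log_3(27) = 3.0000. This is Case 2 of the Master Theorem (c = log_b(a), equal work at all levels), giving O(n^3 log n).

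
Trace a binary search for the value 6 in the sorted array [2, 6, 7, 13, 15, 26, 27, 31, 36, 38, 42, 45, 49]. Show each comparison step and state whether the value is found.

Binary search for 6 in [2, 6, 7, 13, 15, 26, 27, 31, 36, 38, 42, 45, 49]:

lo=0, hi=12, mid=6, arr[mid]=27 -> 27 > 6, search left half
lo=0, hi=5, mid=2, arr[mid]=7 -> 7 > 6, search left half
lo=0, hi=1, mid=0, arr[mid]=2 -> 2 < 6, search right half
lo=1, hi=1, mid=1, arr[mid]=6 -> Found target at index 1!

Binary search finds 6 at index 1 after 4 comparisons. The search repeatedly halves the search space by comparing with the middle element.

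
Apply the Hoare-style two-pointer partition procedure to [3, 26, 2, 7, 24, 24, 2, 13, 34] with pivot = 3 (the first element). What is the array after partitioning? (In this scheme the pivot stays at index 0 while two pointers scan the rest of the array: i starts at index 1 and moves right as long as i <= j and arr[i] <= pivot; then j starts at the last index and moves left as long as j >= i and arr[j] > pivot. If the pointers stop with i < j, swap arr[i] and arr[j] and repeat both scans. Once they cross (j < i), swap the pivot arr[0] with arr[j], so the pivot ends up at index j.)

Hoare-style two-pointer partition with pivot = 3:

Initial array: [3, 26, 2, 7, 24, 24, 2, 13, 34]

Pointers start at i = 1, j = 8.
i stops at index 1 (arr[1]=26 > 3), j stops at index 6 (arr[6]=2 <= 3): swap arr[1] and arr[6], array becomes [3, 2, 2, 7, 24, 24, 26, 13, 34]
i ends at 3, j ends at 2: the pointers have crossed (j < i), so scanning stops.

Swap pivot arr[0] with arr[2] to place pivot at position 2: [2, 2, 3, 7, 24, 24, 26, 13, 34]
Pivot position: 2

After partitioning with pivot 3, the array becomes [2, 2, 3, 7, 24, 24, 26, 13, 34]. The pivot is placed at index 2. All elements to the left of the pivot are <= 3, and all elements to the right are > 3.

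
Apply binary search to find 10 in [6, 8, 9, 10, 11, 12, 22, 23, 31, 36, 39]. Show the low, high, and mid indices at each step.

Binary search for 10 in [6, 8, 9, 10, 11, 12, 22, 23, 31, 36, 39]:

lo=0, hi=10, mid=5, arr[mid]=12 -> 12 > 10, search left half
lo=0, hi=4, mid=2, arr[mid]=9 -> 9 < 10, search right half
lo=3, hi=4, mid=3, arr[mid]=10 -> Found target at index 3!

Binary search finds 10 at index 3 after 3 comparisons. The search repeatedly halves the search space by comparing with the middle element.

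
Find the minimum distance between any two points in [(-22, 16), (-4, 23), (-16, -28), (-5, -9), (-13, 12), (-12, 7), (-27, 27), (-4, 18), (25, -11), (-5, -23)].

Computing all pairwise distances among 10 points:

d((-22, 16), (-4, 23)) = 19.3132
d((-22, 16), (-16, -28)) = 44.4072
d((-22, 16), (-5, -9)) = 30.2324
d((-22, 16), (-13, 12)) = 9.8489
d((-22, 16), (-12, 7)) = 13.4536
d((-22, 16), (-27, 27)) = 12.083
d((-22, 16), (-4, 18)) = 18.1108
d((-22, 16), (25, -11)) = 54.2033
d((-22, 16), (-5, -23)) = 42.5441
d((-4, 23), (-16, -28)) = 52.3927
d((-4, 23), (-5, -9)) = 32.0156
d((-4, 23), (-13, 12)) = 14.2127
d((-4, 23), (-12, 7)) = 17.8885
d((-4, 23), (-27, 27)) = 23.3452
d((-4, 23), (-4, 18)) = 5.0 <-- minimum
d((-4, 23), (25, -11)) = 44.6878
d((-4, 23), (-5, -23)) = 46.0109
d((-16, -28), (-5, -9)) = 21.9545
d((-16, -28), (-13, 12)) = 40.1123
d((-16, -28), (-12, 7)) = 35.2278
d((-16, -28), (-27, 27)) = 56.0892
d((-16, -28), (-4, 18)) = 47.5395
d((-16, -28), (25, -11)) = 44.3847
d((-16, -28), (-5, -23)) = 12.083
d((-5, -9), (-13, 12)) = 22.4722
d((-5, -9), (-12, 7)) = 17.4642
d((-5, -9), (-27, 27)) = 42.19
d((-5, -9), (-4, 18)) = 27.0185
d((-5, -9), (25, -11)) = 30.0666
d((-5, -9), (-5, -23)) = 14.0
d((-13, 12), (-12, 7)) = 5.099
d((-13, 12), (-27, 27)) = 20.5183
d((-13, 12), (-4, 18)) = 10.8167
d((-13, 12), (25, -11)) = 44.4185
d((-13, 12), (-5, -23)) = 35.9026
d((-12, 7), (-27, 27)) = 25.0
d((-12, 7), (-4, 18)) = 13.6015
d((-12, 7), (25, -11)) = 41.1461
d((-12, 7), (-5, -23)) = 30.8058
d((-27, 27), (-4, 18)) = 24.6982
d((-27, 27), (25, -11)) = 64.405
d((-27, 27), (-5, -23)) = 54.626
d((-4, 18), (25, -11)) = 41.0122
d((-4, 18), (-5, -23)) = 41.0122
d((25, -11), (-5, -23)) = 32.311

Closest pair: (-4, 23) and (-4, 18) with distance 5.0

The closest pair is (-4, 23) and (-4, 18) with Euclidean distance 5.0. For 10 points, brute-force pairwise comparison is shown above. For large n, the divide-and-conquer algorithm (sort by x, recurse on halves, check the dividing strip) achieves O(n log n).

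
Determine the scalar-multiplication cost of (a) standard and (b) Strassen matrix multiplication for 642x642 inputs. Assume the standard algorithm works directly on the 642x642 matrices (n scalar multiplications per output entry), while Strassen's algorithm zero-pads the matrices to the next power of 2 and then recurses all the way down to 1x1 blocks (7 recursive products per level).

Matrix multiplication for 642x642 matrices:

Strassen's algorithm requires power-of-2 dimensions. Pad 642x642 to 1024x1024 (next power of 2).

Standard algorithm: 642^3 = 264609288 multiplications
Strassen's algorithm: 7^(log2(1024)) = 7^10 = 282475249 multiplications
Difference: 264609288 - 282475249 = -17865961 (Strassen uses MORE here due to padding overhead — for small or just-over-power-of-2 n, padding can outweigh the per-level savings)

Standard: 264609288 multiplications (642^3). Strassen: 282475249 multiplications (7^10, after padding to 1024x1024). Strassen reduces 8 recursive multiplications to 7 at each level.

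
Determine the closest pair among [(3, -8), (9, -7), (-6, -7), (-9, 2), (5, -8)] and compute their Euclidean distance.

Computing all pairwise distances among 5 points:

d((3, -8), (9, -7)) = 6.0828
d((3, -8), (-6, -7)) = 9.0554
d((3, -8), (-9, 2)) = 15.6205
d((3, -8), (5, -8)) = 2.0 <-- minimum
d((9, -7), (-6, -7)) = 15.0
d((9, -7), (-9, 2)) = 20.1246
d((9, -7), (5, -8)) = 4.1231
d((-6, -7), (-9, 2)) = 9.4868
d((-6, -7), (5, -8)) = 11.0454
d((-9, 2), (5, -8)) = 17.2047

Closest pair: (3, -8) and (5, -8) with distance 2.0

The closest pair is (3, -8) and (5, -8) with Euclidean distance 2.0. For 5 points, brute-force pairwise comparison is shown above. For large n, the divide-and-conquer algorithm (sort by x, recurse on halves, check the dividing strip) achieves O(n log n).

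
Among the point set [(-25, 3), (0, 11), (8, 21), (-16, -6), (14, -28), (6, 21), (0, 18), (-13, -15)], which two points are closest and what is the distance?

Computing all pairwise distances among 8 points:

d((-25, 3), (0, 11)) = 26.2488
d((-25, 3), (8, 21)) = 37.5899
d((-25, 3), (-16, -6)) = 12.7279
d((-25, 3), (14, -28)) = 49.8197
d((-25, 3), (6, 21)) = 35.8469
d((-25, 3), (0, 18)) = 29.1548
d((-25, 3), (-13, -15)) = 21.6333
d((0, 11), (8, 21)) = 12.8062
d((0, 11), (-16, -6)) = 23.3452
d((0, 11), (14, -28)) = 41.4367
d((0, 11), (6, 21)) = 11.6619
d((0, 11), (0, 18)) = 7.0
d((0, 11), (-13, -15)) = 29.0689
d((8, 21), (-16, -6)) = 36.1248
d((8, 21), (14, -28)) = 49.366
d((8, 21), (6, 21)) = 2.0 <-- minimum
d((8, 21), (0, 18)) = 8.544
d((8, 21), (-13, -15)) = 41.6773
d((-16, -6), (14, -28)) = 37.2022
d((-16, -6), (6, 21)) = 34.8281
d((-16, -6), (0, 18)) = 28.8444
d((-16, -6), (-13, -15)) = 9.4868
d((14, -28), (6, 21)) = 49.6488
d((14, -28), (0, 18)) = 48.0833
d((14, -28), (-13, -15)) = 29.9666
d((6, 21), (0, 18)) = 6.7082
d((6, 21), (-13, -15)) = 40.7063
d((0, 18), (-13, -15)) = 35.4683

Closest pair: (8, 21) and (6, 21) with distance 2.0

The closest pair is (8, 21) and (6, 21) with Euclidean distance 2.0. For 8 points, brute-force pairwise comparison is shown above. For large n, the divide-and-conquer algorithm (sort by x, recurse on halves, check the dividing strip) achieves O(n log n).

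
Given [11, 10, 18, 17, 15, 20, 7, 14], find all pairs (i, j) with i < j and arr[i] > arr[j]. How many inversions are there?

Finding inversions in [11, 10, 18, 17, 15, 20, 7, 14]:

(0, 1): arr[0]=11 > arr[1]=10
(0, 6): arr[0]=11 > arr[6]=7
(1, 6): arr[1]=10 > arr[6]=7
(2, 3): arr[2]=18 > arr[3]=17
(2, 4): arr[2]=18 > arr[4]=15
(2, 6): arr[2]=18 > arr[6]=7
(2, 7): arr[2]=18 > arr[7]=14
(3, 4): arr[3]=17 > arr[4]=15
(3, 6): arr[3]=17 > arr[6]=7
(3, 7): arr[3]=17 > arr[7]=14
(4, 6): arr[4]=15 > arr[6]=7
(4, 7): arr[4]=15 > arr[7]=14
(5, 6): arr[5]=20 > arr[6]=7
(5, 7): arr[5]=20 > arr[7]=14

Total inversions: 14

The array has 14 inversion(s): (0,1), (0,6), (1,6), (2,3), (2,4), (2,6), (2,7), (3,4), (3,6), (3,7), (4,6), (4,7), (5,6), (5,7). Each pair (i,j) satisfies i < j and arr[i] > arr[j].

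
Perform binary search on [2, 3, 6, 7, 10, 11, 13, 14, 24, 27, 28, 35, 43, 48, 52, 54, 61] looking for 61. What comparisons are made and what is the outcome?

Binary search for 61 in [2, 3, 6, 7, 10, 11, 13, 14, 24, 27, 28, 35, 43, 48, 52, 54, 61]:

lo=0, hi=16, mid=8, arr[mid]=24 -> 24 < 61, search right half
lo=9, hi=16, mid=12, arr[mid]=43 -> 43 < 61, search right half
lo=13, hi=16, mid=14, arr[mid]=52 -> 52 < 61, search right half
lo=15, hi=16, mid=15, arr[mid]=54 -> 54 < 61, search right half
lo=16, hi=16, mid=16, arr[mid]=61 -> Found target at index 16!

Binary search finds 61 at index 16 after 5 comparisons. The search repeatedly halves the search space by comparing with the middle element.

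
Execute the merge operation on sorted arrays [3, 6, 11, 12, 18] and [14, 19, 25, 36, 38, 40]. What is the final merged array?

Merging process:

Compare 3 vs 14: take 3 from left. Merged: [3]
Compare 6 vs 14: take 6 from left. Merged: [3, 6]
Compare 11 vs 14: take 11 from left. Merged: [3, 6, 11]
Compare 12 vs 14: take 12 from left. Merged: [3, 6, 11, 12]
Compare 18 vs 14: take 14 from right. Merged: [3, 6, 11, 12, 14]
Compare 18 vs 19: take 18 from left. Merged: [3, 6, 11, 12, 14, 18]
Append remaining from right: [19, 25, 36, 38, 40]. Merged: [3, 6, 11, 12, 14, 18, 19, 25, 36, 38, 40]

Final merged array: [3, 6, 11, 12, 14, 18, 19, 25, 36, 38, 40]
Total comparisons: 6

The merged array is [3, 6, 11, 12, 14, 18, 19, 25, 36, 38, 40], requiring 6 comparisons. The merge step runs in O(n) time where n is the total number of elements.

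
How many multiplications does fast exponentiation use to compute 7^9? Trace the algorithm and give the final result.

Computing 7^9 by squaring (build up from 7^1; each line after the first costs one multiplication):

7^1 = 7
7^2 = (7^1)^2 = 7^2 = 49
7^4 = (7^2)^2 = 49^2 = 2401
7^8 = (7^4)^2 = 2401^2 = 5764801
7^9 = 7 * 7^8 = 7 * 5764801 = 40353607

Result: 40353607
Multiplications needed: 4 (4 lines after 7^1)

7^9 = 40353607. Using exponentiation by squaring, this requires 4 multiplications. The key idea: if the exponent is even, square the half-power; if odd, multiply by the base once.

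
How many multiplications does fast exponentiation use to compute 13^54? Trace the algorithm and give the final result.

Computing 13^54 by squaring (build up from 13^1; each line after the first costs one multiplication):

13^1 = 13
13^2 = (13^1)^2 = 13^2 = 169
13^3 = 13 * 13^2 = 13 * 169 = 2197
13^6 = (13^3)^2 = 2197^2 = 4826809
13^12 = (13^6)^2 = 4826809^2 = 23298085122481
13^13 = 13 * 13^12 = 13 * 23298085122481 = 302875106592253
13^26 = (13^13)^2 = 302875106592253^2 = 91733330193268616658399616009
13^27 = 13 * 13^26 = 13 * 91733330193268616658399616009 = 1192533292512492016559195008117
13^54 = (13^27)^2 = 1192533292512492016559195008117^2 = 1422135653750684847524758738836375672734734444846971695885689

Result: 1422135653750684847524758738836375672734734444846971695885689
Multiplications needed: 8 (8 lines after 13^1)

13^54 = 1422135653750684847524758738836375672734734444846971695885689. Using exponentiation by squaring, this requires 8 multiplications. The key idea: if the exponent is even, square the half-power; if odd, multiply by the base once.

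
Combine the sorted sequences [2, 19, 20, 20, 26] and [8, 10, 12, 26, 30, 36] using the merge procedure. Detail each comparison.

Merging process:

Compare 2 vs 8: take 2 from left. Merged: [2]
Compare 19 vs 8: take 8 from right. Merged: [2, 8]
Compare 19 vs 10: take 10 from right. Merged: [2, 8, 10]
Compare 19 vs 12: take 12 from right. Merged: [2, 8, 10, 12]
Compare 19 vs 26: take 19 from left. Merged: [2, 8, 10, 12, 19]
Compare 20 vs 26: take 20 from left. Merged: [2, 8, 10, 12, 19, 20]
Compare 20 vs 26: take 20 from left. Merged: [2, 8, 10, 12, 19, 20, 20]
Compare 26 vs 26: take 26 from left. Merged: [2, 8, 10, 12, 19, 20, 20, 26]
Append remaining from right: [26, 30, 36]. Merged: [2, 8, 10, 12, 19, 20, 20, 26, 26, 30, 36]

Final merged array: [2, 8, 10, 12, 19, 20, 20, 26, 26, 30, 36]
Total comparisons: 8

The merged array is [2, 8, 10, 12, 19, 20, 20, 26, 26, 30, 36], requiring 8 comparisons. The merge step runs in O(n) time where n is the total number of elements.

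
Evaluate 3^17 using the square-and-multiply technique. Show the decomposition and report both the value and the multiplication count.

Computing 3^17 by squaring (build up from 3^1; each line after the first costs one multiplication):

3^1 = 3
3^2 = (3^1)^2 = 3^2 = 9
3^4 = (3^2)^2 = 9^2 = 81
3^8 = (3^4)^2 = 81^2 = 6561
3^16 = (3^8)^2 = 6561^2 = 43046721
3^17 = 3 * 3^16 = 3 * 43046721 = 129140163

Result: 129140163
Multiplications needed: 5 (5 lines after 3^1)

3^17 = 129140163. Using exponentiation by squaring, this requires 5 multiplications. The key idea: if the exponent is even, square the half-power; if odd, multiply by the base once.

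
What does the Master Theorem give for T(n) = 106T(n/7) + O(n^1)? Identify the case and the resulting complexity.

Master Theorem for T(n) = 106T(n/7) + O(n^1):

a = 106, b = 7, c = 1
log_b(a) = log_7(106) = 2.3965

Case 1: c = 1 < log_7(106) = 2.3965
T(n) = O(n^(log_7 106))

For T(n) = 106T(n/7) + O(n^1): log_7(106) = 2.3965. This is Case 1 of the Master Theorem (c < log_b(a), work dominated by leaves), giving O(n^(log_7 106)).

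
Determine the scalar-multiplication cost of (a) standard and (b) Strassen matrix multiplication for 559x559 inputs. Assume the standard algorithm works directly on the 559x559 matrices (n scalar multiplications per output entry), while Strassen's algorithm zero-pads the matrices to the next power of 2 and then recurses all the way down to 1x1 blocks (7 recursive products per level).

Matrix multiplication for 559x559 matrices:

Strassen's algorithm requires power-of-2 dimensions. Pad 559x559 to 1024x1024 (next power of 2).

Standard algorithm: 559^3 = 174676879 multiplications
Strassen's algorithm: 7^(log2(1024)) = 7^10 = 282475249 multiplications
Difference: 174676879 - 282475249 = -107798370 (Strassen uses MORE here due to padding overhead — for small or just-over-power-of-2 n, padding can outweigh the per-level savings)

Standard: 174676879 multiplications (559^3). Strassen: 282475249 multiplications (7^10, after padding to 1024x1024). Strassen reduces 8 recursive multiplications to 7 at each level.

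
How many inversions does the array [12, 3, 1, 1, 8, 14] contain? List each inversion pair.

Finding inversions in [12, 3, 1, 1, 8, 14]:

(0, 1): arr[0]=12 > arr[1]=3
(0, 2): arr[0]=12 > arr[2]=1
(0, 3): arr[0]=12 > arr[3]=1
(0, 4): arr[0]=12 > arr[4]=8
(1, 2): arr[1]=3 > arr[2]=1
(1, 3): arr[1]=3 > arr[3]=1

Total inversions: 6

The array has 6 inversion(s): (0,1), (0,2), (0,3), (0,4), (1,2), (1,3). Each pair (i,j) satisfies i < j and arr[i] > arr[j].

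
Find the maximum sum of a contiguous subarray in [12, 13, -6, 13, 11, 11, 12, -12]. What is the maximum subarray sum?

Using Kadane's algorithm on [12, 13, -6, 13, 11, 11, 12, -12]:

Scanning through the array:
Position 1 (value 13): max_ending_here = 25, max_so_far = 25
Position 2 (value -6): max_ending_here = 19, max_so_far = 25
Position 3 (value 13): max_ending_here = 32, max_so_far = 32
Position 4 (value 11): max_ending_here = 43, max_so_far = 43
Position 5 (value 11): max_ending_here = 54, max_so_far = 54
Position 6 (value 12): max_ending_here = 66, max_so_far = 66
Position 7 (value -12): max_ending_here = 54, max_so_far = 66

Maximum subarray: [12, 13, -6, 13, 11, 11, 12]
Maximum sum: 66

The maximum subarray is [12, 13, -6, 13, 11, 11, 12] with sum 66. This subarray runs from index 0 to index 6.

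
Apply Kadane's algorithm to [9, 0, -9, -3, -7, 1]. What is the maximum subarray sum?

Using Kadane's algorithm on [9, 0, -9, -3, -7, 1]:

Scanning through the array:
Position 1 (value 0): max_ending_here = 9, max_so_far = 9
Position 2 (value -9): max_ending_here = 0, max_so_far = 9
Position 3 (value -3): max_ending_here = -3, max_so_far = 9
Position 4 (value -7): max_ending_here = -7, max_so_far = 9
Position 5 (value 1): max_ending_here = 1, max_so_far = 9

Maximum subarray: [9]
Maximum sum: 9

The maximum subarray is [9] with sum 9. This subarray runs from index 0 to index 0.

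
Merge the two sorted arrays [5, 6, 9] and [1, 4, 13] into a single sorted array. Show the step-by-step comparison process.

Merging process:

Compare 5 vs 1: take 1 from right. Merged: [1]
Compare 5 vs 4: take 4 from right. Merged: [1, 4]
Compare 5 vs 13: take 5 from left. Merged: [1, 4, 5]
Compare 6 vs 13: take 6 from left. Merged: [1, 4, 5, 6]
Compare 9 vs 13: take 9 from left. Merged: [1, 4, 5, 6, 9]
Append remaining from right: [13]. Merged: [1, 4, 5, 6, 9, 13]

Final merged array: [1, 4, 5, 6, 9, 13]
Total comparisons: 5

The merged array is [1, 4, 5, 6, 9, 13], requiring 5 comparisons. The merge step runs in O(n) time where n is the total number of elements.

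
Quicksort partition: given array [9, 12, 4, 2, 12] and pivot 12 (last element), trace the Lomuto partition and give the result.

Lomuto partition with pivot = 12:

Initial array: [9, 12, 4, 2, 12]

arr[0]=9 <= 12: swap with position 0, array becomes [9, 12, 4, 2, 12]
arr[1]=12 <= 12: swap with position 1, array becomes [9, 12, 4, 2, 12]
arr[2]=4 <= 12: swap with position 2, array becomes [9, 12, 4, 2, 12]
arr[3]=2 <= 12: swap with position 3, array becomes [9, 12, 4, 2, 12]

Place pivot at position 4: [9, 12, 4, 2, 12]
Pivot position: 4

After partitioning with pivot 12, the array becomes [9, 12, 4, 2, 12]. The pivot is placed at index 4. All elements to the left of the pivot are <= 12, and all elements to the right are > 12.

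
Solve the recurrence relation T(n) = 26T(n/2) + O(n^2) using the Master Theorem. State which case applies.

Master Theorem for T(n) = 26T(n/2) + O(n^2):

a = 26, b = 2, c = 2
log_b(a) = log_2(26) = 4.7004

Case 1: c = 2 < log_2(26) = 4.7004
T(n) = O(n^(log_2 26))

For T(n) = 26T(n/2) + O(n^2): log_2(26) = 4.7004. This is Case 1 of the Master Theorem (c < log_b(a), work dominated by leaves), giving O(n^(log_2 26)).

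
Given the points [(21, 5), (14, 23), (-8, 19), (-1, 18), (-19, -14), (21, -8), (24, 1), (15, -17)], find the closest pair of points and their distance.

Computing all pairwise distances among 8 points:

d((21, 5), (14, 23)) = 19.3132
d((21, 5), (-8, 19)) = 32.2025
d((21, 5), (-1, 18)) = 25.5539
d((21, 5), (-19, -14)) = 44.2832
d((21, 5), (21, -8)) = 13.0
d((21, 5), (24, 1)) = 5.0 <-- minimum
d((21, 5), (15, -17)) = 22.8035
d((14, 23), (-8, 19)) = 22.3607
d((14, 23), (-1, 18)) = 15.8114
d((14, 23), (-19, -14)) = 49.5782
d((14, 23), (21, -8)) = 31.7805
d((14, 23), (24, 1)) = 24.1661
d((14, 23), (15, -17)) = 40.0125
d((-8, 19), (-1, 18)) = 7.0711
d((-8, 19), (-19, -14)) = 34.7851
d((-8, 19), (21, -8)) = 39.6232
d((-8, 19), (24, 1)) = 36.7151
d((-8, 19), (15, -17)) = 42.72
d((-1, 18), (-19, -14)) = 36.7151
d((-1, 18), (21, -8)) = 34.0588
d((-1, 18), (24, 1)) = 30.2324
d((-1, 18), (15, -17)) = 38.4838
d((-19, -14), (21, -8)) = 40.4475
d((-19, -14), (24, 1)) = 45.5412
d((-19, -14), (15, -17)) = 34.1321
d((21, -8), (24, 1)) = 9.4868
d((21, -8), (15, -17)) = 10.8167
d((24, 1), (15, -17)) = 20.1246

Closest pair: (21, 5) and (24, 1) with distance 5.0

The closest pair is (21, 5) and (24, 1) with Euclidean distance 5.0. For 8 points, brute-force pairwise comparison is shown above. For large n, the divide-and-conquer algorithm (sort by x, recurse on halves, check the dividing strip) achieves O(n log n).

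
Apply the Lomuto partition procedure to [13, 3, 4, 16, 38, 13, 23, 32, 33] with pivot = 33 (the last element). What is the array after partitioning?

Lomuto partition with pivot = 33:

Initial array: [13, 3, 4, 16, 38, 13, 23, 32, 33]

arr[0]=13 <= 33: swap with position 0, array becomes [13, 3, 4, 16, 38, 13, 23, 32, 33]
arr[1]=3 <= 33: swap with position 1, array becomes [13, 3, 4, 16, 38, 13, 23, 32, 33]
arr[2]=4 <= 33: swap with position 2, array becomes [13, 3, 4, 16, 38, 13, 23, 32, 33]
arr[3]=16 <= 33: swap with position 3, array becomes [13, 3, 4, 16, 38, 13, 23, 32, 33]
arr[4]=38 > 33: no swap
arr[5]=13 <= 33: swap with position 4, array becomes [13, 3, 4, 16, 13, 38, 23, 32, 33]
arr[6]=23 <= 33: swap with position 5, array becomes [13, 3, 4, 16, 13, 23, 38, 32, 33]
arr[7]=32 <= 33: swap with position 6, array becomes [13, 3, 4, 16, 13, 23, 32, 38, 33]

Place pivot at position 7: [13, 3, 4, 16, 13, 23, 32, 33, 38]
Pivot position: 7

After partitioning with pivot 33, the array becomes [13, 3, 4, 16, 13, 23, 32, 33, 38]. The pivot is placed at index 7. All elements to the left of the pivot are <= 33, and all elements to the right are > 33.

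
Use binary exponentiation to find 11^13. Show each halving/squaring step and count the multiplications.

Computing 11^13 by squaring (build up from 11^1; each line after the first costs one multiplication):

11^1 = 11
11^2 = (11^1)^2 = 11^2 = 121
11^3 = 11 * 11^2 = 11 * 121 = 1331
11^6 = (11^3)^2 = 1331^2 = 1771561
11^12 = (11^6)^2 = 1771561^2 = 3138428376721
11^13 = 11 * 11^12 = 11 * 3138428376721 = 34522712143931

Result: 34522712143931
Multiplications needed: 5 (5 lines after 11^1)

11^13 = 34522712143931. Using exponentiation by squaring, this requires 5 multiplications. The key idea: if the exponent is even, square the half-power; if odd, multiply by the base once.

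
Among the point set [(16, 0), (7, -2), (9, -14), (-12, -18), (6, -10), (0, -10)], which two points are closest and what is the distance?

Computing all pairwise distances among 6 points:

d((16, 0), (7, -2)) = 9.2195
d((16, 0), (9, -14)) = 15.6525
d((16, 0), (-12, -18)) = 33.2866
d((16, 0), (6, -10)) = 14.1421
d((16, 0), (0, -10)) = 18.868
d((7, -2), (9, -14)) = 12.1655
d((7, -2), (-12, -18)) = 24.8395
d((7, -2), (6, -10)) = 8.0623
d((7, -2), (0, -10)) = 10.6301
d((9, -14), (-12, -18)) = 21.3776
d((9, -14), (6, -10)) = 5.0 <-- minimum
d((9, -14), (0, -10)) = 9.8489
d((-12, -18), (6, -10)) = 19.6977
d((-12, -18), (0, -10)) = 14.4222
d((6, -10), (0, -10)) = 6.0

Closest pair: (9, -14) and (6, -10) with distance 5.0

The closest pair is (9, -14) and (6, -10) with Euclidean distance 5.0. For 6 points, brute-force pairwise comparison is shown above. For large n, the divide-and-conquer algorithm (sort by x, recurse on halves, check the dividing strip) achieves O(n log n).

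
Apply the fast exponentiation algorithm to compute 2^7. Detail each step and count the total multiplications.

Computing 2^7 by squaring (build up from 2^1; each line after the first costs one multiplication):

2^1 = 2
2^2 = (2^1)^2 = 2^2 = 4
2^3 = 2 * 2^2 = 2 * 4 = 8
2^6 = (2^3)^2 = 8^2 = 64
2^7 = 2 * 2^6 = 2 * 64 = 128

Result: 128
Multiplications needed: 4 (4 lines after 2^1)

2^7 = 128. Using exponentiation by squaring, this requires 4 multiplications. The key idea: if the exponent is even, square the half-power; if odd, multiply by the base once.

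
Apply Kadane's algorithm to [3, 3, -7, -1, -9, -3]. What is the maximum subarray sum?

Using Kadane's algorithm on [3, 3, -7, -1, -9, -3]:

Scanning through the array:
Position 1 (value 3): max_ending_here = 6, max_so_far = 6
Position 2 (value -7): max_ending_here = -1, max_so_far = 6
Position 3 (value -1): max_ending_here = -1, max_so_far = 6
Position 4 (value -9): max_ending_here = -9, max_so_far = 6
Position 5 (value -3): max_ending_here = -3, max_so_far = 6

Maximum subarray: [3, 3]
Maximum sum: 6

The maximum subarray is [3, 3] with sum 6. This subarray runs from index 0 to index 1.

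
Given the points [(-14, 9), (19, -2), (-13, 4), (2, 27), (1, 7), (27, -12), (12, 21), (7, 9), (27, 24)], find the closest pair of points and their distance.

Computing all pairwise distances among 9 points:

d((-14, 9), (19, -2)) = 34.7851
d((-14, 9), (-13, 4)) = 5.099 <-- minimum
d((-14, 9), (2, 27)) = 24.0832
d((-14, 9), (1, 7)) = 15.1327
d((-14, 9), (27, -12)) = 46.0652
d((-14, 9), (12, 21)) = 28.6356
d((-14, 9), (7, 9)) = 21.0
d((-14, 9), (27, 24)) = 43.6578
d((19, -2), (-13, 4)) = 32.5576
d((19, -2), (2, 27)) = 33.6155
d((19, -2), (1, 7)) = 20.1246
d((19, -2), (27, -12)) = 12.8062
d((19, -2), (12, 21)) = 24.0416
d((19, -2), (7, 9)) = 16.2788
d((19, -2), (27, 24)) = 27.2029
d((-13, 4), (2, 27)) = 27.4591
d((-13, 4), (1, 7)) = 14.3178
d((-13, 4), (27, -12)) = 43.0813
d((-13, 4), (12, 21)) = 30.2324
d((-13, 4), (7, 9)) = 20.6155
d((-13, 4), (27, 24)) = 44.7214
d((2, 27), (1, 7)) = 20.025
d((2, 27), (27, -12)) = 46.3249
d((2, 27), (12, 21)) = 11.6619
d((2, 27), (7, 9)) = 18.6815
d((2, 27), (27, 24)) = 25.1794
d((1, 7), (27, -12)) = 32.2025
d((1, 7), (12, 21)) = 17.8045
d((1, 7), (7, 9)) = 6.3246
d((1, 7), (27, 24)) = 31.0644
d((27, -12), (12, 21)) = 36.2491
d((27, -12), (7, 9)) = 29.0
d((27, -12), (27, 24)) = 36.0
d((12, 21), (7, 9)) = 13.0
d((12, 21), (27, 24)) = 15.2971
d((7, 9), (27, 24)) = 25.0

Closest pair: (-14, 9) and (-13, 4) with distance 5.099

The closest pair is (-14, 9) and (-13, 4) with Euclidean distance 5.099. For 9 points, brute-force pairwise comparison is shown above. For large n, the divide-and-conquer algorithm (sort by x, recurse on halves, check the dividing strip) achieves O(n log n).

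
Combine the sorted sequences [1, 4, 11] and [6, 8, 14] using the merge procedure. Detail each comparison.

Merging process:

Compare 1 vs 6: take 1 from left. Merged: [1]
Compare 4 vs 6: take 4 from left. Merged: [1, 4]
Compare 11 vs 6: take 6 from right. Merged: [1, 4, 6]
Compare 11 vs 8: take 8 from right. Merged: [1, 4, 6, 8]
Compare 11 vs 14: take 11 from left. Merged: [1, 4, 6, 8, 11]
Append remaining from right: [14]. Merged: [1, 4, 6, 8, 11, 14]

Final merged array: [1, 4, 6, 8, 11, 14]
Total comparisons: 5

The merged array is [1, 4, 6, 8, 11, 14], requiring 5 comparisons. The merge step runs in O(n) time where n is the total number of elements.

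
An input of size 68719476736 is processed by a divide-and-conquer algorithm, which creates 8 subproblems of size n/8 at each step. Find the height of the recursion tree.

For divide and conquer with division factor 8:

Problem sizes at each level:
Level 0: 68719476736
Level 1: 8589934592
Level 2: 1073741824
Level 3: 134217728
Level 4: 16777216
Level 5: 2097152
Level 6: 262144
Level 7: 32768
Level 8: 4096
Level 9: 512
Level 10: 64
Level 11: 8
Level 12: 1

The root is level 0 and the size-1 base case is level 12 (the tree spans levels 0 through 12, i.e. 13 levels counting the root), so the depth is the number of divisions: log_8(68719476736) = 12

The recursion tree depth is log_8(68719476736) = 12. At each level, the problem size is divided by 8, so it takes 12 divisions to reduce to a base case of size 1. The algorithm makes 8 recursive calls at each level.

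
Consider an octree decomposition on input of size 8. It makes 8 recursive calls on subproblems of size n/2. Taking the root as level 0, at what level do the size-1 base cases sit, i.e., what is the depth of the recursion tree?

For divide and conquer with division factor 2:

Problem sizes at each level:
Level 0: 8
Level 1: 4
Level 2: 2
Level 3: 1

The root is level 0 and the size-1 base case is level 3 (the tree spans levels 0 through 3, i.e. 4 levels counting the root), so the depth is the number of divisions: log_2(8) = 3

The recursion tree depth is log_2(8) = 3. At each level, the problem size is divided by 2, so it takes 3 divisions to reduce to a base case of size 1. The algorithm makes 8 recursive calls at each level.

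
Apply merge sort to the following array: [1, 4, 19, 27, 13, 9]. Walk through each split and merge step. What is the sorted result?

Merge sort trace:

Split: [1, 4, 19, 27, 13, 9] -> [1, 4, 19] and [27, 13, 9]
  Split: [1, 4, 19] -> [1] and [4, 19]
    Split: [4, 19] -> [4] and [19]
    Merge: [4] + [19] -> [4, 19]
  Merge: [1] + [4, 19] -> [1, 4, 19]
  Split: [27, 13, 9] -> [27] and [13, 9]
    Split: [13, 9] -> [13] and [9]
    Merge: [13] + [9] -> [9, 13]
  Merge: [27] + [9, 13] -> [9, 13, 27]
Merge: [1, 4, 19] + [9, 13, 27] -> [1, 4, 9, 13, 19, 27]

Final sorted array: [1, 4, 9, 13, 19, 27]

The merge sort proceeds by recursively splitting the array and merging sorted halves.
After all merges, the sorted array is [1, 4, 9, 13, 19, 27].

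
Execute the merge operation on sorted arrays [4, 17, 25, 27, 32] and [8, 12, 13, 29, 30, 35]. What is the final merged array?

Merging process:

Compare 4 vs 8: take 4 from left. Merged: [4]
Compare 17 vs 8: take 8 from right. Merged: [4, 8]
Compare 17 vs 12: take 12 from right. Merged: [4, 8, 12]
Compare 17 vs 13: take 13 from right. Merged: [4, 8, 12, 13]
Compare 17 vs 29: take 17 from left. Merged: [4, 8, 12, 13, 17]
Compare 25 vs 29: take 25 from left. Merged: [4, 8, 12, 13, 17, 25]
Compare 27 vs 29: take 27 from left. Merged: [4, 8, 12, 13, 17, 25, 27]
Compare 32 vs 29: take 29 from right. Merged: [4, 8, 12, 13, 17, 25, 27, 29]
Compare 32 vs 30: take 30 from right. Merged: [4, 8, 12, 13, 17, 25, 27, 29, 30]
Compare 32 vs 35: take 32 from left. Merged: [4, 8, 12, 13, 17, 25, 27, 29, 30, 32]
Append remaining from right: [35]. Merged: [4, 8, 12, 13, 17, 25, 27, 29, 30, 32, 35]

Final merged array: [4, 8, 12, 13, 17, 25, 27, 29, 30, 32, 35]
Total comparisons: 10

The merged array is [4, 8, 12, 13, 17, 25, 27, 29, 30, 32, 35], requiring 10 comparisons. The merge step runs in O(n) time where n is the total number of elements.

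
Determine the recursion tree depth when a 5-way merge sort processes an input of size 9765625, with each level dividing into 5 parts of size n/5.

For divide and conquer with division factor 5:

Problem sizes at each level:
Level 0: 9765625
Level 1: 1953125
Level 2: 390625
Level 3: 78125
Level 4: 15625
Level 5: 3125
Level 6: 625
Level 7: 125
Level 8: 25
Level 9: 5
Level 10: 1

The root is level 0 and the size-1 base case is level 10 (the tree spans levels 0 through 10, i.e. 11 levels counting the root), so the depth is the number of divisions: log_5(9765625) = 10

The recursion tree depth is log_5(9765625) = 10. At each level, the problem size is divided by 5, so it takes 10 divisions to reduce to a base case of size 1. The algorithm makes 5 recursive calls at each level.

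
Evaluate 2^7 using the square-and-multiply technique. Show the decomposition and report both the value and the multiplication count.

Computing 2^7 by squaring (build up from 2^1; each line after the first costs one multiplication):

2^1 = 2
2^2 = (2^1)^2 = 2^2 = 4
2^3 = 2 * 2^2 = 2 * 4 = 8
2^6 = (2^3)^2 = 8^2 = 64
2^7 = 2 * 2^6 = 2 * 64 = 128

Result: 128
Multiplications needed: 4 (4 lines after 2^1)

2^7 = 128. Using exponentiation by squaring, this requires 4 multiplications. The key idea: if the exponent is even, square the half-power; if odd, multiply by the base once.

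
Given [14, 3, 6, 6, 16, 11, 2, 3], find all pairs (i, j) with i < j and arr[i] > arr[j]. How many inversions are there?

Finding inversions in [14, 3, 6, 6, 16, 11, 2, 3]:

(0, 1): arr[0]=14 > arr[1]=3
(0, 2): arr[0]=14 > arr[2]=6
(0, 3): arr[0]=14 > arr[3]=6
(0, 5): arr[0]=14 > arr[5]=11
(0, 6): arr[0]=14 > arr[6]=2
(0, 7): arr[0]=14 > arr[7]=3
(1, 6): arr[1]=3 > arr[6]=2
(2, 6): arr[2]=6 > arr[6]=2
(2, 7): arr[2]=6 > arr[7]=3
(3, 6): arr[3]=6 > arr[6]=2
(3, 7): arr[3]=6 > arr[7]=3
(4, 5): arr[4]=16 > arr[5]=11
(4, 6): arr[4]=16 > arr[6]=2
(4, 7): arr[4]=16 > arr[7]=3
(5, 6): arr[5]=11 > arr[6]=2
(5, 7): arr[5]=11 > arr[7]=3

Total inversions: 16

The array has 16 inversion(s): (0,1), (0,2), (0,3), (0,5), (0,6), (0,7), (1,6), (2,6), (2,7), (3,6), (3,7), (4,5), (4,6), (4,7), (5,6), (5,7). Each pair (i,j) satisfies i < j and arr[i] > arr[j].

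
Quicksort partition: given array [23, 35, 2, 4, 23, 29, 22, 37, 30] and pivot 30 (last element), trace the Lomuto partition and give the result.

Lomuto partition with pivot = 30:

Initial array: [23, 35, 2, 4, 23, 29, 22, 37, 30]

arr[0]=23 <= 30: swap with position 0, array becomes [23, 35, 2, 4, 23, 29, 22, 37, 30]
arr[1]=35 > 30: no swap
arr[2]=2 <= 30: swap with position 1, array becomes [23, 2, 35, 4, 23, 29, 22, 37, 30]
arr[3]=4 <= 30: swap with position 2, array becomes [23, 2, 4, 35, 23, 29, 22, 37, 30]
arr[4]=23 <= 30: swap with position 3, array becomes [23, 2, 4, 23, 35, 29, 22, 37, 30]
arr[5]=29 <= 30: swap with position 4, array becomes [23, 2, 4, 23, 29, 35, 22, 37, 30]
arr[6]=22 <= 30: swap with position 5, array becomes [23, 2, 4, 23, 29, 22, 35, 37, 30]
arr[7]=37 > 30: no swap

Place pivot at position 6: [23, 2, 4, 23, 29, 22, 30, 37, 35]
Pivot position: 6

After partitioning with pivot 30, the array becomes [23, 2, 4, 23, 29, 22, 30, 37, 35]. The pivot is placed at index 6. All elements to the left of the pivot are <= 30, and all elements to the right are > 30.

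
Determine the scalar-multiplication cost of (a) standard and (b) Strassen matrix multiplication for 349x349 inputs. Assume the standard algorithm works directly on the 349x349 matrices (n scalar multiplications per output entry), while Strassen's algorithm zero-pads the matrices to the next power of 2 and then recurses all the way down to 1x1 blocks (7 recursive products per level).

Matrix multiplication for 349x349 matrices:

Strassen's algorithm requires power-of-2 dimensions. Pad 349x349 to 512x512 (next power of 2).

Standard algorithm: 349^3 = 42508549 multiplications
Strassen's algorithm: 7^(log2(512)) = 7^9 = 40353607 multiplications
Savings: 42508549 - 40353607 = 2154942 multiplications

Standard: 42508549 multiplications (349^3). Strassen: 40353607 multiplications (7^9, after padding to 512x512). Strassen reduces 8 recursive multiplications to 7 at each level.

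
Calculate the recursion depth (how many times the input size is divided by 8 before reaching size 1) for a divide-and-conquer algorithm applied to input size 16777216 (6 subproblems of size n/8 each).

For divide and conquer with division factor 8:

Problem sizes at each level:
Level 0: 16777216
Level 1: 2097152
Level 2: 262144
Level 3: 32768
Level 4: 4096
Level 5: 512
Level 6: 64
Level 7: 8
Level 8: 1

The root is level 0 and the size-1 base case is level 8 (the tree spans levels 0 through 8, i.e. 9 levels counting the root), so the depth is the number of divisions: log_8(16777216) = 8

The recursion tree depth is log_8(16777216) = 8. At each level, the problem size is divided by 8, so it takes 8 divisions to reduce to a base case of size 1. The algorithm makes 6 recursive calls at each level.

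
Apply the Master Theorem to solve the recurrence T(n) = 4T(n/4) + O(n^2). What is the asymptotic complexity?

Master Theorem for T(n) = 4T(n/4) + O(n^2):

a = 4, b = 4, c = 2
log_b(a) = log_4(4) = 1.0000

Case 3: c = 2 > log_4(4) = 1.0000
T(n) = O(n^2) = O(n^2)

For T(n) = 4T(n/4) + O(n^2): log_4(4) = 1.0000. This is Case 3 of the Master Theorem (c > log_b(a), work dominated by root), giving O(n^2).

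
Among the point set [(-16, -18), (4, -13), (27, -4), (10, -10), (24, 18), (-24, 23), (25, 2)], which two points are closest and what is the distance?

Computing all pairwise distances among 7 points:

d((-16, -18), (4, -13)) = 20.6155
d((-16, -18), (27, -4)) = 45.2217
d((-16, -18), (10, -10)) = 27.2029
d((-16, -18), (24, 18)) = 53.8145
d((-16, -18), (-24, 23)) = 41.7732
d((-16, -18), (25, 2)) = 45.618
d((4, -13), (27, -4)) = 24.6982
d((4, -13), (10, -10)) = 6.7082
d((4, -13), (24, 18)) = 36.8917
d((4, -13), (-24, 23)) = 45.607
d((4, -13), (25, 2)) = 25.807
d((27, -4), (10, -10)) = 18.0278
d((27, -4), (24, 18)) = 22.2036
d((27, -4), (-24, 23)) = 57.7062
d((27, -4), (25, 2)) = 6.3246 <-- minimum
d((10, -10), (24, 18)) = 31.305
d((10, -10), (-24, 23)) = 47.3814
d((10, -10), (25, 2)) = 19.2094
d((24, 18), (-24, 23)) = 48.2597
d((24, 18), (25, 2)) = 16.0312
d((-24, 23), (25, 2)) = 53.3104

Closest pair: (27, -4) and (25, 2) with distance 6.3246

The closest pair is (27, -4) and (25, 2) with Euclidean distance 6.3246. For 7 points, brute-force pairwise comparison is shown above. For large n, the divide-and-conquer algorithm (sort by x, recurse on halves, check the dividing strip) achieves O(n log n).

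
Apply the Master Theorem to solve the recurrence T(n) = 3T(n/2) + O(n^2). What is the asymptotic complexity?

Master Theorem for T(n) = 3T(n/2) + O(n^2):

a = 3, b = 2, c = 2
log_b(a) = log_2(3) = 1.5850

Case 3: c = 2 > log_2(3) = 1.5850
T(n) = O(n^2) = O(n^2)

For T(n) = 3T(n/2) + O(n^2): log_2(3) = 1.5850. This is Case 3 of the Master Theorem (c > log_b(a), work dominated by root), giving O(n^2).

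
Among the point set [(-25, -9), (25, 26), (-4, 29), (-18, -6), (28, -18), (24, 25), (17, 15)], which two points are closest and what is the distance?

Computing all pairwise distances among 7 points:

d((-25, -9), (25, 26)) = 61.0328
d((-25, -9), (-4, 29)) = 43.4166
d((-25, -9), (-18, -6)) = 7.6158
d((-25, -9), (28, -18)) = 53.7587
d((-25, -9), (24, 25)) = 59.6406
d((-25, -9), (17, 15)) = 48.3735
d((25, 26), (-4, 29)) = 29.1548
d((25, 26), (-18, -6)) = 53.6004
d((25, 26), (28, -18)) = 44.1022
d((25, 26), (24, 25)) = 1.4142 <-- minimum
d((25, 26), (17, 15)) = 13.6015
d((-4, 29), (-18, -6)) = 37.6962
d((-4, 29), (28, -18)) = 56.8595
d((-4, 29), (24, 25)) = 28.2843
d((-4, 29), (17, 15)) = 25.2389
d((-18, -6), (28, -18)) = 47.5395
d((-18, -6), (24, 25)) = 52.2015
d((-18, -6), (17, 15)) = 40.8167
d((28, -18), (24, 25)) = 43.1856
d((28, -18), (17, 15)) = 34.7851
d((24, 25), (17, 15)) = 12.2066

Closest pair: (25, 26) and (24, 25) with distance 1.4142

The closest pair is (25, 26) and (24, 25) with Euclidean distance 1.4142. For 7 points, brute-force pairwise comparison is shown above. For large n, the divide-and-conquer algorithm (sort by x, recurse on halves, check the dividing strip) achieves O(n log n).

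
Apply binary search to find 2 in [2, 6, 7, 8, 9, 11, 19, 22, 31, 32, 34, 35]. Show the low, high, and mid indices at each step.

Binary search for 2 in [2, 6, 7, 8, 9, 11, 19, 22, 31, 32, 34, 35]:

lo=0, hi=11, mid=5, arr[mid]=11 -> 11 > 2, search left half
lo=0, hi=4, mid=2, arr[mid]=7 -> 7 > 2, search left half
lo=0, hi=1, mid=0, arr[mid]=2 -> Found target at index 0!

Binary search finds 2 at index 0 after 3 comparisons. The search repeatedly halves the search space by comparing with the middle element.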